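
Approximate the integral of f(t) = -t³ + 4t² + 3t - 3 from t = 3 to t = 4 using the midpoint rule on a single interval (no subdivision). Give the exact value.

13.625

M = (b−a)·f(3.5) = 1·(13.625) = 13.625.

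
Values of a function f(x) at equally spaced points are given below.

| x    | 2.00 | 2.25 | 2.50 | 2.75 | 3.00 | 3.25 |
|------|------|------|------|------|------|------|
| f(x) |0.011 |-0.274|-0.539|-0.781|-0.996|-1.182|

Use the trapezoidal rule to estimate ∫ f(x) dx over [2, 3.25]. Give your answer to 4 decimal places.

-0.7939

h = 0.25, n = 5.
(h/2)·[y₀ + 2y₁ + 2y₂ + 2y₃ + 2y₄ + y₅] = 0.125·(-6.351) = -0.7939.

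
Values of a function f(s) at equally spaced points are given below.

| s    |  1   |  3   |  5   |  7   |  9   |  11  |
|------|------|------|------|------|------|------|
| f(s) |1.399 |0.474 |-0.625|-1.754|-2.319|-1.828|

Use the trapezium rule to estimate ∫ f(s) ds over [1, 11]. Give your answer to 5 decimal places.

-8.87700

h = 2, n = 5.
(h/2)·[y₀ + 2y₁ + 2y₂ + 2y₃ + 2y₄ + y₅] = 1·(-8.877) = -8.87700.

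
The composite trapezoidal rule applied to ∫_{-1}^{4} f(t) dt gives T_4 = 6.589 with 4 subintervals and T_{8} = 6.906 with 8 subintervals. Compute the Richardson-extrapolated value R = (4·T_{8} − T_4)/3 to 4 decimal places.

7.0117

R = (4·T_{8} − T_4) / 3 = (4·6.906 − 6.589)/3 = (21.035)/3 = 7.0117.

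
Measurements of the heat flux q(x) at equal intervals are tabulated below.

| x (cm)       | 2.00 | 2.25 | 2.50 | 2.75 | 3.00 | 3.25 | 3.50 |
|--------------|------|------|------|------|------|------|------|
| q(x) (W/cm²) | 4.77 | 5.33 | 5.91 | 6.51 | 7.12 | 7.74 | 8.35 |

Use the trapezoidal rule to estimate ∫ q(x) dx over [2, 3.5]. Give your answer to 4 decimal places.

h = 0.25, n = 6.
(h/2)·[y₀ + 2y₁ + 2y₂ + 2y₃ + 2y₄ + 2y₅ + y₆] = 0.125·(78.34) = 9.7925.

9.7925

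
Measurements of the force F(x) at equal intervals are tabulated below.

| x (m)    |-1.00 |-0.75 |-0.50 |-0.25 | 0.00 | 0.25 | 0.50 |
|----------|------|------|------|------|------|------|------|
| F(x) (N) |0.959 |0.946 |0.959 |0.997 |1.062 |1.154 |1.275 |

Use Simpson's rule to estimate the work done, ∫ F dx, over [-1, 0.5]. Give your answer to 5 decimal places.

1.55533

h = 0.25, n = 6.
(h/3)·[y₀ + 4y₁ + 2y₂ + 4y₃ + 2y₄ + 4y₅ + y₆] = 0.083333·(18.664) = 1.55533.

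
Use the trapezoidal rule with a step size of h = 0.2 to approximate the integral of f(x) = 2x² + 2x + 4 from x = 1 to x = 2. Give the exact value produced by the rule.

11.68

h = (2 − 1)/5 = 0.2.
Nodes x₀,…,x₅ = 1, 1.2, 1.4, 1.6, 1.8, 2.
f(x) = 2x² + 2x + 4: f₀=8, f₁=9.28, f₂=10.72, f₃=12.32, f₄=14.08, f₅=16.
(h/2)·[f₀ + 2f₁ + 2f₂ + 2f₃ + 2f₄ + f₅] = 0.1·(116.8) = 11.68.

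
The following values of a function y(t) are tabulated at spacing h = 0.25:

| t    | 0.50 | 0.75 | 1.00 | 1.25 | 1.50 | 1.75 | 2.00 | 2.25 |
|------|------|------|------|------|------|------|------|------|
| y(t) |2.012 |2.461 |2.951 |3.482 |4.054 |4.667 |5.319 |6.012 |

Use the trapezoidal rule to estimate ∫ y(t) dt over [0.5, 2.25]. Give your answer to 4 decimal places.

h = 0.25, n = 7.
(h/2)·[y₀ + 2y₁ + 2y₂ + 2y₃ + 2y₄ + 2y₅ + 2y₆ + y₇] = 0.125·(53.892) = 6.7365.

6.7365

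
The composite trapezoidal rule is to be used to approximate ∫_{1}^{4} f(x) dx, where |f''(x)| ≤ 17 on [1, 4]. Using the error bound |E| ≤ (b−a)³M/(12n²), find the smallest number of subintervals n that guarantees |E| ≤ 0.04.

Need 459/(12n²) ≤ 0.04.
n² ≥ 459/(12·0.04) = 956.25 ⇒ n ≥ 30.9233, so the smallest n is 31.

31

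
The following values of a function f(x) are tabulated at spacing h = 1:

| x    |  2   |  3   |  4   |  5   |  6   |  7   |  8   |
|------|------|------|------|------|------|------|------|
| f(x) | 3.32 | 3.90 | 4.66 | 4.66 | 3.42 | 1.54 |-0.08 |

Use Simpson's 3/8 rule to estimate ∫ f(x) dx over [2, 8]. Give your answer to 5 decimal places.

19.92000

h = 1, n = 6.
(3h/8)·[y₀ + 3y₁ + 3y₂ + 2y₃ + 3y₄ + 3y₅ + y₆] = 0.375·(53.12) = 19.92000.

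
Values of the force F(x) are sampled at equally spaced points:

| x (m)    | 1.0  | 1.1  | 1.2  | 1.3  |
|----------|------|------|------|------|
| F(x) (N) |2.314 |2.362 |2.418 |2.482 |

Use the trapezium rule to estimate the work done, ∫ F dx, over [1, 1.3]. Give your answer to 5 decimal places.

h = 0.1, n = 3.
(h/2)·[y₀ + 2y₁ + 2y₂ + y₃] = 0.05·(14.356) = 0.71780.

0.71780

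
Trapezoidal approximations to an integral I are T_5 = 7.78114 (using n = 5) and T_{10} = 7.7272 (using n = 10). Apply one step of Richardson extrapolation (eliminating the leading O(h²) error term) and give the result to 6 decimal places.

R = (4·T_{10} − T_5) / 3 = (4·7.7272 − 7.78114)/3 = (23.12766)/3 = 7.709220.

7.709220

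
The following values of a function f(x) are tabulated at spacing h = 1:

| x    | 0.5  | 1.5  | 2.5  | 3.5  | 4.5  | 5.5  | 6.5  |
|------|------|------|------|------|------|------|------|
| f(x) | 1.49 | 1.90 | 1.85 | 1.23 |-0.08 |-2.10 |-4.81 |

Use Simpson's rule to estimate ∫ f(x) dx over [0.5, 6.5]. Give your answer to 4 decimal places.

1.4467

h = 1, n = 6.
(h/3)·[y₀ + 4y₁ + 2y₂ + 4y₃ + 2y₄ + 4y₅ + y₆] = 0.333333·(4.34) = 1.4467.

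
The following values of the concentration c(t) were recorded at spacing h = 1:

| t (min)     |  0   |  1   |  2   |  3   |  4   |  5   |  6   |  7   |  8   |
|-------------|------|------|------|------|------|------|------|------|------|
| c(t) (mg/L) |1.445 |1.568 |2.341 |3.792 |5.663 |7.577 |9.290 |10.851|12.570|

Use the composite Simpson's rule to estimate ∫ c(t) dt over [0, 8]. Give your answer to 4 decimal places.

h = 1, n = 8.
(h/3)·[y₀ + 4y₁ + 2y₂ + 4y₃ + 2y₄ + 4y₅ + 2y₆ + 4y₇ + y₈] = 0.333333·(143.755) = 47.9183.

47.9183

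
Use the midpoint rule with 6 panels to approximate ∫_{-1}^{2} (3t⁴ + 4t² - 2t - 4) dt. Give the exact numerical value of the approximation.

15.44140625

h = (2 − (-1))/6 = 0.5.
Midpoints m₁,…,m₆ = -0.75, -0.25, 0.25, 0.75, 1.25, 1.75.
f(m₁)=0.69921875, f(m₂)=-3.23828125, f(m₃)=-4.23828125, f(m₄)=-2.30078125, f(m₅)=7.07421875, f(m₆)=32.88671875.
h·[f(m₁) + f(m₂) + f(m₃) + f(m₄) + f(m₅) + f(m₆)] = 0.5·(30.8828125) = 15.44140625.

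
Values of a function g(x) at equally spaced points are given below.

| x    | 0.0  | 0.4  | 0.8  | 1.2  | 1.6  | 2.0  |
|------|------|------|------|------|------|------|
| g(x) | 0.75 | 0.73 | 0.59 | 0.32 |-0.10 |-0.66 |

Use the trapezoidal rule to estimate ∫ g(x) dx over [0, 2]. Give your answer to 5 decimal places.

0.63400

h = 0.4, n = 5.
(h/2)·[y₀ + 2y₁ + 2y₂ + 2y₃ + 2y₄ + y₅] = 0.2·(3.17) = 0.63400.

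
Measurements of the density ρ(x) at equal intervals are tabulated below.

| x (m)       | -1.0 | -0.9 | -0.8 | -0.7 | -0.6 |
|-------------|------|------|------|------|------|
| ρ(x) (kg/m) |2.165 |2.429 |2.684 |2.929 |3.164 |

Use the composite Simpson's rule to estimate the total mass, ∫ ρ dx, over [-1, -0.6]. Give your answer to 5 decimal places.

h = 0.1, n = 4.
(h/3)·[y₀ + 4y₁ + 2y₂ + 4y₃ + y₄] = 0.033333·(32.129) = 1.07097.

1.07097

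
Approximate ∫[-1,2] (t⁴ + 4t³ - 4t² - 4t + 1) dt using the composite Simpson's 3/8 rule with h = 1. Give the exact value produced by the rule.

7.5

h = (2 − (-1))/3 = 1.
Nodes t₀,…,t₃ = -1, 0, 1, 2.
f(t) = t⁴ + 4t³ - 4t² - 4t + 1: f₀=-2, f₁=1, f₂=-2, f₃=25.
(3h/8)·[f₀ + 3f₁ + 3f₂ + f₃] = 0.375·(20) = 7.5.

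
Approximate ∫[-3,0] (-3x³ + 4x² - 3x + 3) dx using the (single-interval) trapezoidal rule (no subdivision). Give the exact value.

T = (b−a)/2 · [f(-3) + f(0)] = 1.5·[129 + 3] = 198.

198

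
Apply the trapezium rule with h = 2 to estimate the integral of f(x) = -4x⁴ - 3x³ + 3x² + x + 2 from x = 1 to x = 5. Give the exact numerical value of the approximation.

h = (5 − 1)/2 = 2.
Nodes x₀,…,x₂ = 1, 3, 5.
f(x) = -4x⁴ - 3x³ + 3x² + x + 2: f₀=-1, f₁=-373, f₂=-2793.
(h/2)·[f₀ + 2f₁ + f₂] = 1·(-3540) = -3540.

-3540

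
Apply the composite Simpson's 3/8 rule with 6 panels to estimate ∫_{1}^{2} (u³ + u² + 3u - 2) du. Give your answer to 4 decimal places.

8.5833

h = (2 − 1)/6 = 0.166667.
Nodes u₀,…,u₆ = 1, 1.166667, 1.333333, 1.5, 1.666667, 1.833333, 2.
f(u) = u³ + u² + 3u - 2: f₀=3, f₁=4.449074, f₂=6.148148, f₃=8.125, f₄=10.407407, f₅=13.023148, f₆=16.
(3h/8)·[f₀ + 3f₁ + 3f₂ + 2f₃ + 3f₄ + 3f₅ + f₆] = 0.0625·(137.333333) = 8.5833.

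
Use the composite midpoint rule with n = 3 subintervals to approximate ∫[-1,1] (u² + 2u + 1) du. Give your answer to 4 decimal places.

2.5926

h = (1 − (-1))/3 = 0.666667.
Midpoints m₁,…,m₃ = -0.666667, 0, 0.666667.
f(m₁)=0.111111, f(m₂)=1, f(m₃)=2.777778.
h·[f(m₁) + f(m₂) + f(m₃)] = 0.666667·(3.888889) = 2.5926.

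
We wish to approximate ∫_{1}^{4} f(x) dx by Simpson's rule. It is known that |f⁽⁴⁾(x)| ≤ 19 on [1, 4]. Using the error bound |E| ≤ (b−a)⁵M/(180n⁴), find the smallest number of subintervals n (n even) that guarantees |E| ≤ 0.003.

10

Need 4617/(180n⁴) ≤ 0.003.
n⁴ ≥ 4617/(180·0.003) = 8550 ⇒ n ≥ 9.6159, so the smallest even n is 10. (n must be even for Simpson's rule.)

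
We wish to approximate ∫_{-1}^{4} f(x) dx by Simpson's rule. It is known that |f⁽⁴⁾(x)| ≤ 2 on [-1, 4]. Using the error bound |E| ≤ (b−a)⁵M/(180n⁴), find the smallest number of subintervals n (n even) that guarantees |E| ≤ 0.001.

Need 6250/(180n⁴) ≤ 0.001.
n⁴ ≥ 6250/(180·0.001) = 34722.2 ⇒ n ≥ 13.6506, so the smallest even n is 14. (n must be even for Simpson's rule.)

14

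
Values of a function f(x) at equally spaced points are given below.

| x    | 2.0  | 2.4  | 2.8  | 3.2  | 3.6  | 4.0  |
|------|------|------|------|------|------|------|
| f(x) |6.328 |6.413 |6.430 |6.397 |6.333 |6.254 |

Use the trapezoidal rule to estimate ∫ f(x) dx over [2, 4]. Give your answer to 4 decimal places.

h = 0.4, n = 5.
(h/2)·[y₀ + 2y₁ + 2y₂ + 2y₃ + 2y₄ + y₅] = 0.2·(63.728) = 12.7456.

12.7456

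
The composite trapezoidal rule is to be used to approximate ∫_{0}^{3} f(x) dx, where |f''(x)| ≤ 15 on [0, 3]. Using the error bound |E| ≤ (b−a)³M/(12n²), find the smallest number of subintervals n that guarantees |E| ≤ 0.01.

59

Need 405/(12n²) ≤ 0.01.
n² ≥ 405/(12·0.01) = 3375 ⇒ n ≥ 58.0948, so the smallest n is 59.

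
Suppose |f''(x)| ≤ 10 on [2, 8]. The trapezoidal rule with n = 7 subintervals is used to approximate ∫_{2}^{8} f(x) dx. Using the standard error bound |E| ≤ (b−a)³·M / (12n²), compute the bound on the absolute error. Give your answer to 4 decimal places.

3.6735

|E| ≤ (6)³·10 / (12·7²) = 2160/588 = 3.6735.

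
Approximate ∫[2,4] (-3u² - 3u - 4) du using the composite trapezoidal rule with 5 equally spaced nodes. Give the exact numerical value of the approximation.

-82.25

h = (4 − 2)/4 = 0.5.
Nodes u₀,…,u₄ = 2, 2.5, 3, 3.5, 4.
f(u) = -3u² - 3u - 4: f₀=-22, f₁=-30.25, f₂=-40, f₃=-51.25, f₄=-64.
(h/2)·[f₀ + 2f₁ + 2f₂ + 2f₃ + f₄] = 0.25·(-329) = -82.25.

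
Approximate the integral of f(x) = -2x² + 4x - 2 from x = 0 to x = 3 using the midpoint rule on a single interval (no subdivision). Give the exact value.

-1.5

M = (b−a)·f(1.5) = 3·(-0.5) = -1.5.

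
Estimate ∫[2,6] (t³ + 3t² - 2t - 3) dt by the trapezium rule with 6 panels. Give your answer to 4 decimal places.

488.4444

h = (6 − 2)/6 = 0.666667.
Nodes t₀,…,t₆ = 2, 2.666667, 3.333333, 4, 4.666667, 5.333333, 6.
f(t) = t³ + 3t² - 2t - 3: f₀=13, f₁=31.962963, f₂=60.703704, f₃=101, f₄=154.629630, f₅=223.370370, f₆=309.
(h/2)·[f₀ + 2f₁ + 2f₂ + 2f₃ + 2f₄ + 2f₅ + f₆] = 0.333333·(1465.333333) = 488.4444.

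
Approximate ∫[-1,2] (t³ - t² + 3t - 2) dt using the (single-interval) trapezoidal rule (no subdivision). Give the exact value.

T = (b−a)/2 · [f(-1) + f(2)] = 1.5·[(-7) + 8] = 1.5.

1.5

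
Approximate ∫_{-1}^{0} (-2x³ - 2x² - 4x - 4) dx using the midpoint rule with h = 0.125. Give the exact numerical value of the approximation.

-2.16796875

h = (0 − (-1))/8 = 0.125.
Midpoints m₁,…,m₈ = -0.9375, -0.8125, -0.6875, -0.5625, -0.4375, -0.3125, -0.1875, -0.0625.
f(m₁)=-0.35986328125, f(m₂)=-0.99755859375, f(m₃)=-1.54541015625, f(m₄)=-2.02685546875, f(m₅)=-2.46533203125, f(m₆)=-2.88427734375, f(m₇)=-3.30712890625, f(m₈)=-3.75732421875.
h·[f(m₁) + f(m₂) + f(m₃) + f(m₄) + f(m₅) + f(m₆) + f(m₇) + f(m₈)] = 0.125·(-17.34375) = -2.16796875.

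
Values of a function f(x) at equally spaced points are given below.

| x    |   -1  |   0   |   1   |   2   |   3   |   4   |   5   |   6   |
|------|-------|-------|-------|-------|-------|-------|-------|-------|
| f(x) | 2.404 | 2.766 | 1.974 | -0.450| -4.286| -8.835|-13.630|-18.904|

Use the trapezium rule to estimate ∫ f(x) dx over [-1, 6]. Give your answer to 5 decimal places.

-30.71100

h = 1, n = 7.
(h/2)·[y₀ + 2y₁ + 2y₂ + 2y₃ + 2y₄ + 2y₅ + 2y₆ + y₇] = 0.5·(-61.422) = -30.71100.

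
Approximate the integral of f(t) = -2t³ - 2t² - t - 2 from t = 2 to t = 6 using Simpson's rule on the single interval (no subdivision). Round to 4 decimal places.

-802.6667

S = (b−a)/6 · [f(2) + 4f(4) + f(6)] = 0.666667·[(-28) + 4·(-166) + (-512)] = -802.6667.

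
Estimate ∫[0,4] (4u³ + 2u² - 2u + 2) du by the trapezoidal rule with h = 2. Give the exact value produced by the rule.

h = (4 − 0)/2 = 2.
Nodes u₀,…,u₂ = 0, 2, 4.
f(u) = 4u³ + 2u² - 2u + 2: f₀=2, f₁=38, f₂=282.
(h/2)·[f₀ + 2f₁ + f₂] = 1·(360) = 360.

360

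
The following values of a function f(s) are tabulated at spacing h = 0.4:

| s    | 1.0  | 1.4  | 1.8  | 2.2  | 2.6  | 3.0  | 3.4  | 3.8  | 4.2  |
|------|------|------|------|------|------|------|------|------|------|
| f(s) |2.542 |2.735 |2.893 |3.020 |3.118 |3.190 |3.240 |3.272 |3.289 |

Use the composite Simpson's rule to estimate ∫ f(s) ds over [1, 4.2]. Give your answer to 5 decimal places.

h = 0.4, n = 8.
(h/3)·[y₀ + 4y₁ + 2y₂ + 4y₃ + 2y₄ + 4y₅ + 2y₆ + 4y₇ + y₈] = 0.133333·(73.201) = 9.76013.

9.76013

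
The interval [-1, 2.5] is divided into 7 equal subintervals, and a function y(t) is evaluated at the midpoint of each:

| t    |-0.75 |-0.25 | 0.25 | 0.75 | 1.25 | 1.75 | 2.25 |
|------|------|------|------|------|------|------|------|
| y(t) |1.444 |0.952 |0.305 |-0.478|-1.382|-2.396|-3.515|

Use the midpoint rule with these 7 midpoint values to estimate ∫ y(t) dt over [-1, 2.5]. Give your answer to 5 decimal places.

h = 0.5, n = 7.
h·[y(m₁) + y(m₂) + y(m₃) + y(m₄) + y(m₅) + y(m₆) + y(m₇)] = 0.5·(-5.070) = -2.53500.

-2.53500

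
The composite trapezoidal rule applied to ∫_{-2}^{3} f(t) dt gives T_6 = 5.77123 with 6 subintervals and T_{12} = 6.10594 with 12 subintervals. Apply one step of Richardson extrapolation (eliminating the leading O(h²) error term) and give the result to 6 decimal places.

R = (4·T_{12} − T_6) / 3 = (4·6.10594 − 5.77123)/3 = (18.65253)/3 = 6.217510.

6.217510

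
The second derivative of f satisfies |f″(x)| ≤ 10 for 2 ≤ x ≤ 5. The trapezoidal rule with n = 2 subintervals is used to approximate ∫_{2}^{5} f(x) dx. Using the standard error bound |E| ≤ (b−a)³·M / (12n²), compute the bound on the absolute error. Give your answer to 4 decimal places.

5.6250

|E| ≤ (3)³·10 / (12·2²) = 270/48 = 5.6250.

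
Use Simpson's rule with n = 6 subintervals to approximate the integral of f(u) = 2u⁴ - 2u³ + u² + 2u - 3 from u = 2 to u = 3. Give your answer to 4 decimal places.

h = (3 − 2)/6 = 0.166667.
Nodes u₀,…,u₆ = 2, 2.166667, 2.333333, 2.5, 2.666667, 2.833333, 3.
f(u) = 2u⁴ - 2u³ + u² + 2u - 3: f₀=21, f₁=29.760802, f₂=40.987654, f₃=55.125, f₄=72.654321, f₅=94.094136, f₆=120.
(h/3)·[f₀ + 4f₁ + 2f₂ + 4f₃ + 2f₄ + 4f₅ + f₆] = 0.055556·(1084.203704) = 60.2335.

60.2335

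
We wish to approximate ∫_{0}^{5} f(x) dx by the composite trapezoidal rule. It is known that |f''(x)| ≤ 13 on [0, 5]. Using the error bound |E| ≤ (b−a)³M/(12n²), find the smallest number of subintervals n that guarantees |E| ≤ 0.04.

Need 1625/(12n²) ≤ 0.04.
n² ≥ 1625/(12·0.04) = 3385.42 ⇒ n ≥ 58.1843, so the smallest n is 59.

59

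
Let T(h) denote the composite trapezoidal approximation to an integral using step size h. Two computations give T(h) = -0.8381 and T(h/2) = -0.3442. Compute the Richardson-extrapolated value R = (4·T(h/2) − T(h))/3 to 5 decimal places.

-0.17957

R = (4·T(h/2) − T(h)) / 3 = (4·(-0.3442) − (-0.8381))/3 = (-0.5387)/3 = -0.17957.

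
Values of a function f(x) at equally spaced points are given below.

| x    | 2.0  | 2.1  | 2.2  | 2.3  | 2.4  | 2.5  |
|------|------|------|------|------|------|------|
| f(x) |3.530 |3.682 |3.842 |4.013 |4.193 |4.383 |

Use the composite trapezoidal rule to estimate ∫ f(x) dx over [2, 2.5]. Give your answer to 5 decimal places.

h = 0.1, n = 5.
(h/2)·[y₀ + 2y₁ + 2y₂ + 2y₃ + 2y₄ + y₅] = 0.05·(39.373) = 1.96865.

1.96865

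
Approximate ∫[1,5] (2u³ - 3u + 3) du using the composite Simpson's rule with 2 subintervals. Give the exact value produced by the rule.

h = (5 − 1)/2 = 2.
Nodes u₀,…,u₂ = 1, 3, 5.
f(u) = 2u³ - 3u + 3: f₀=2, f₁=48, f₂=238.
(h/3)·[f₀ + 4f₁ + f₂] = 0.666667·(432) = 288.

288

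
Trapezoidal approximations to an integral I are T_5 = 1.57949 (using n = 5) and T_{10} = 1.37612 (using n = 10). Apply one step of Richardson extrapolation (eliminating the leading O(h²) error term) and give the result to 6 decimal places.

R = (4·T_{10} − T_5) / 3 = (4·1.37612 − 1.57949)/3 = (3.92499)/3 = 1.308330.

1.308330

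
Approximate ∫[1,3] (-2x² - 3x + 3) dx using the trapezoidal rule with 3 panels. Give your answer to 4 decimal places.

-23.6296

h = (3 − 1)/3 = 0.666667.
Nodes x₀,…,x₃ = 1, 1.666667, 2.333333, 3.
f(x) = -2x² - 3x + 3: f₀=-2, f₁=-7.555556, f₂=-14.888889, f₃=-24.
(h/2)·[f₀ + 2f₁ + 2f₂ + f₃] = 0.333333·(-70.888889) = -23.6296.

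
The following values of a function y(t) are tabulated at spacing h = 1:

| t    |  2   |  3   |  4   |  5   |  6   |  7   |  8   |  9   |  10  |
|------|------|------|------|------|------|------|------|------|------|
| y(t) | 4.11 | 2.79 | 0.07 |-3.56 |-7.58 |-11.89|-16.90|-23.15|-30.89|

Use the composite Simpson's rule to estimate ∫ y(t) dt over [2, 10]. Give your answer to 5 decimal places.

-72.94667

h = 1, n = 8.
(h/3)·[y₀ + 4y₁ + 2y₂ + 4y₃ + 2y₄ + 4y₅ + 2y₆ + 4y₇ + y₈] = 0.333333·(-218.84) = -72.94667.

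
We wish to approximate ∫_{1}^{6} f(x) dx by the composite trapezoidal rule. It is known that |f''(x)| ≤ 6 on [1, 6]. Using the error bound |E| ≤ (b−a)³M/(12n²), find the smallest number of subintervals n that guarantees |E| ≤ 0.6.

11

Need 750/(12n²) ≤ 0.6.
n² ≥ 750/(12·0.6) = 104.167 ⇒ n ≥ 10.2062, so the smallest n is 11.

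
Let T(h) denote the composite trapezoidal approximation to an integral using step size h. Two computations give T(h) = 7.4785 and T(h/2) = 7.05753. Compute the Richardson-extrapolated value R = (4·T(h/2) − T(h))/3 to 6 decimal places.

6.917207

R = (4·T(h/2) − T(h)) / 3 = (4·7.05753 − 7.4785)/3 = (20.75162)/3 = 6.917207.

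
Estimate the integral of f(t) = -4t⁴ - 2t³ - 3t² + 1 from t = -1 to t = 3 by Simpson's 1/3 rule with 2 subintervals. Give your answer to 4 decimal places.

h = (3 − (-1))/2 = 2.
Nodes t₀,…,t₂ = -1, 1, 3.
f(t) = -4t⁴ - 2t³ - 3t² + 1: f₀=-4, f₁=-8, f₂=-404.
(h/3)·[f₀ + 4f₁ + f₂] = 0.666667·(-440) = -293.3333.

-293.3333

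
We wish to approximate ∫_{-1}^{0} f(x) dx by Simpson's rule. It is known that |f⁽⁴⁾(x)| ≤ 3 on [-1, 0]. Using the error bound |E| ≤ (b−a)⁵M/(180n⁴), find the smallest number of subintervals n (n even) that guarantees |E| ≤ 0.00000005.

26

Need 3/(180n⁴) ≤ 0.00000005.
n⁴ ≥ 3/(180·0.00000005) = 333333 ⇒ n ≥ 24.0281, so the smallest even n is 26. (n must be even for Simpson's rule.)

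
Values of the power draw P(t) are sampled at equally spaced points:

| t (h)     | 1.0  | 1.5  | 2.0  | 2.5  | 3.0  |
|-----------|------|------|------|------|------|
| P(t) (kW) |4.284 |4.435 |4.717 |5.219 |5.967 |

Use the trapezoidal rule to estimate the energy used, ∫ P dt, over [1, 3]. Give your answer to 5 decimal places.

h = 0.5, n = 4.
(h/2)·[y₀ + 2y₁ + 2y₂ + 2y₃ + y₄] = 0.25·(38.993) = 9.74825.

9.74825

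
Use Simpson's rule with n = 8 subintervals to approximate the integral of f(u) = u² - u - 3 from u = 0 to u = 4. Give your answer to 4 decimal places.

1.3333

h = (4 − 0)/8 = 0.5.
Nodes u₀,…,u₈ = 0, 0.5, 1, 1.5, 2, 2.5, 3, 3.5, 4.
f(u) = u² - u - 3: f₀=-3, f₁=-3.25, f₂=-3, f₃=-2.25, f₄=-1, f₅=0.75, f₆=3, f₇=5.75, f₈=9.
(h/3)·[f₀ + 4f₁ + 2f₂ + 4f₃ + 2f₄ + 4f₅ + 2f₆ + 4f₇ + f₈] = 0.166667·(8) = 1.3333.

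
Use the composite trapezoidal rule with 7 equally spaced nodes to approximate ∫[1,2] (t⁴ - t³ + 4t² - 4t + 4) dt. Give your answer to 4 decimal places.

h = (2 − 1)/6 = 0.166667.
Nodes t₀,…,t₆ = 1, 1.166667, 1.333333, 1.5, 1.666667, 1.833333, 2.
f(t) = t⁴ - t³ + 4t² - 4t + 4: f₀=4, f₁=5.042438, f₂=6.567901, f₃=8.6875, f₄=11.530864, f₅=15.246142, f₆=20.
(h/2)·[f₀ + 2f₁ + 2f₂ + 2f₃ + 2f₄ + 2f₅ + f₆] = 0.083333·(118.149691) = 9.8458.

9.8458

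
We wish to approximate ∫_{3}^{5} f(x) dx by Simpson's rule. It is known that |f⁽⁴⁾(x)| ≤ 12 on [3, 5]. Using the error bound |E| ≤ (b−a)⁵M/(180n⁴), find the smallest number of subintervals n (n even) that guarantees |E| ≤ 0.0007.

Need 384/(180n⁴) ≤ 0.0007.
n⁴ ≥ 384/(180·0.0007) = 3047.62 ⇒ n ≥ 7.4300, so the smallest even n is 8. (n must be even for Simpson's rule.)

8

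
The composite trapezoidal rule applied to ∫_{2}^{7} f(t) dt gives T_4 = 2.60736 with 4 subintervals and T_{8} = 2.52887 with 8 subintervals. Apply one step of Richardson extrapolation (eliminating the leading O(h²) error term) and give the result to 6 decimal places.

R = (4·T_{8} − T_4) / 3 = (4·2.52887 − 2.60736)/3 = (7.50812)/3 = 2.502707.

2.502707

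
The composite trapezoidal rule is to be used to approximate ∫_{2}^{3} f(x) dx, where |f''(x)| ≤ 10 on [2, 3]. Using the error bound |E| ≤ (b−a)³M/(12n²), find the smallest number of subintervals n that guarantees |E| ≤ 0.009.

10

Need 10/(12n²) ≤ 0.009.
n² ≥ 10/(12·0.009) = 92.5926 ⇒ n ≥ 9.6225, so the smallest n is 10.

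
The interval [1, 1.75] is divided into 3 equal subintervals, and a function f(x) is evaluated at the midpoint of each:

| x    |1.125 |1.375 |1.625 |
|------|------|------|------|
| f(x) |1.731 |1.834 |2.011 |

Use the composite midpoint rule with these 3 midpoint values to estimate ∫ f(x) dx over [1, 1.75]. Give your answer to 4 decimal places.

h = 0.25, n = 3.
h·[y(m₁) + y(m₂) + y(m₃)] = 0.25·(5.576) = 1.3940.

1.3940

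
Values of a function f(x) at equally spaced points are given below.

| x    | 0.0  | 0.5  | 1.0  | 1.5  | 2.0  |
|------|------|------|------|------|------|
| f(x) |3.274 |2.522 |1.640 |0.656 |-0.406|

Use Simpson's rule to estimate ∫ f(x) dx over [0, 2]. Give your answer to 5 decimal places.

3.14333

h = 0.5, n = 4.
(h/3)·[y₀ + 4y₁ + 2y₂ + 4y₃ + y₄] = 0.166667·(18.860) = 3.14333.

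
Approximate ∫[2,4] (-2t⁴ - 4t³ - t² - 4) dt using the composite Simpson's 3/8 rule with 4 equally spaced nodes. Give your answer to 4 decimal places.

-663.7037

h = (4 − 2)/3 = 0.666667.
Nodes t₀,…,t₃ = 2, 2.666667, 3.333333, 4.
f(t) = -2t⁴ - 4t³ - t² - 4: f₀=-72, f₁=-188.098765, f₂=-410.172840, f₃=-788.
(3h/8)·[f₀ + 3f₁ + 3f₂ + f₃] = 0.25·(-2654.814815) = -663.7037.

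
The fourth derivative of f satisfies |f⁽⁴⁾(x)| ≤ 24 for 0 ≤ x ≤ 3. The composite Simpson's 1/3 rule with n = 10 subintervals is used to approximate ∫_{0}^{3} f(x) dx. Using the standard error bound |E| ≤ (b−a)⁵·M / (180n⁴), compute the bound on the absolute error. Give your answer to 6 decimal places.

|E| ≤ (3)⁵·24 / (180·10⁴) = 5832/1800000 = 0.003240.

0.003240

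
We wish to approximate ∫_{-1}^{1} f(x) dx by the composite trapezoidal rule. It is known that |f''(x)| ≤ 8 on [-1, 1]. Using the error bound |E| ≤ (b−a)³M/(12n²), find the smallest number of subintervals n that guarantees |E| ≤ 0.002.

52

Need 64/(12n²) ≤ 0.002.
n² ≥ 64/(12·0.002) = 2666.67 ⇒ n ≥ 51.6398, so the smallest n is 52.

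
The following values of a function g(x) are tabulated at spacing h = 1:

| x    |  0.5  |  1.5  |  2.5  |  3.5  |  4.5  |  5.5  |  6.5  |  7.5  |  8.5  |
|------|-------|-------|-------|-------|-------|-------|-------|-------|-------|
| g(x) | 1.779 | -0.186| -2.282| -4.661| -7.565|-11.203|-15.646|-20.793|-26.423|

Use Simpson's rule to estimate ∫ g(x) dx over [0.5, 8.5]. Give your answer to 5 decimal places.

h = 1, n = 8.
(h/3)·[y₀ + 4y₁ + 2y₂ + 4y₃ + 2y₄ + 4y₅ + 2y₆ + 4y₇ + y₈] = 0.333333·(-223.002) = -74.33400.

-74.33400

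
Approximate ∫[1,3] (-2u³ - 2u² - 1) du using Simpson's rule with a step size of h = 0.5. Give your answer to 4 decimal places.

-59.3333

h = (3 − 1)/4 = 0.5.
Nodes u₀,…,u₄ = 1, 1.5, 2, 2.5, 3.
f(u) = -2u³ - 2u² - 1: f₀=-5, f₁=-12.25, f₂=-25, f₃=-44.75, f₄=-73.
(h/3)·[f₀ + 4f₁ + 2f₂ + 4f₃ + f₄] = 0.166667·(-356) = -59.3333.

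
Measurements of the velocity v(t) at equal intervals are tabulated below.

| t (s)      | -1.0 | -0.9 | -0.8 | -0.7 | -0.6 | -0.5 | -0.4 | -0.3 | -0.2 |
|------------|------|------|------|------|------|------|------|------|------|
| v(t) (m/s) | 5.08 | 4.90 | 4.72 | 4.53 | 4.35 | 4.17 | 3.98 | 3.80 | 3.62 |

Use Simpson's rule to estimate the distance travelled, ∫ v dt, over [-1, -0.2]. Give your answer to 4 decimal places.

3.4800

h = 0.1, n = 8.
(h/3)·[y₀ + 4y₁ + 2y₂ + 4y₃ + 2y₄ + 4y₅ + 2y₆ + 4y₇ + y₈] = 0.033333·(104.40) = 3.4800.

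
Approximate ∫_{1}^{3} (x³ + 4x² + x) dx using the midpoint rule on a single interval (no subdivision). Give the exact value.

M = (b−a)·f(2) = 2·(26) = 52.

52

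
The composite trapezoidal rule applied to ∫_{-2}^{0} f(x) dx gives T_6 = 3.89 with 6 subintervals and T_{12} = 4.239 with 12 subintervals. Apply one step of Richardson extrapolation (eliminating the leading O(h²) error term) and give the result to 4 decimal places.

R = (4·T_{12} − T_6) / 3 = (4·4.239 − 3.89)/3 = (13.066)/3 = 4.3553.

4.3553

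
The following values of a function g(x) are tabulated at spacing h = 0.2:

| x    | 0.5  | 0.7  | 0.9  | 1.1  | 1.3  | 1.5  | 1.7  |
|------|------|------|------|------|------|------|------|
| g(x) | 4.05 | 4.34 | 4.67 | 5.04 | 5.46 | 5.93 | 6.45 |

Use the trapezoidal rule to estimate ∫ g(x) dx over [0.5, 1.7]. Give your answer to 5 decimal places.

h = 0.2, n = 6.
(h/2)·[y₀ + 2y₁ + 2y₂ + 2y₃ + 2y₄ + 2y₅ + y₆] = 0.1·(61.38) = 6.13800.

6.13800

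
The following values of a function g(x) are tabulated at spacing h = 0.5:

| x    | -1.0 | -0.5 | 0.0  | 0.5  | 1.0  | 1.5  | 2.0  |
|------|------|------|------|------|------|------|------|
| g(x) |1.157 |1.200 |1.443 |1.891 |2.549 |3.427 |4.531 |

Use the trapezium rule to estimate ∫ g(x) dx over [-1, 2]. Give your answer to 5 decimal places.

6.67700

h = 0.5, n = 6.
(h/2)·[y₀ + 2y₁ + 2y₂ + 2y₃ + 2y₄ + 2y₅ + y₆] = 0.25·(26.708) = 6.67700.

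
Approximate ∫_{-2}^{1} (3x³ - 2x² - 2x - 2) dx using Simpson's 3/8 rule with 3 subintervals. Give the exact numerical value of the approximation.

-20.25

h = (1 − (-2))/3 = 1.
Nodes x₀,…,x₃ = -2, -1, 0, 1.
f(x) = 3x³ - 2x² - 2x - 2: f₀=-30, f₁=-5, f₂=-2, f₃=-3.
(3h/8)·[f₀ + 3f₁ + 3f₂ + f₃] = 0.375·(-54) = -20.25.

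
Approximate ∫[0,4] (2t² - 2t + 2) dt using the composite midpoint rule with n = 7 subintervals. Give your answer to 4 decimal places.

h = (4 − 0)/7 = 0.571429.
Midpoints m₁,…,m₇ = 0.285714, 0.857143, 1.428571, 2, 2.571429, 3.142857, 3.714286.
f(m₁)=1.591837, f(m₂)=1.755102, f(m₃)=3.224490, f(m₄)=6, f(m₅)=10.081633, f(m₆)=15.469388, f(m₇)=22.163265.
h·[f(m₁) + f(m₂) + f(m₃) + f(m₄) + f(m₅) + f(m₆) + f(m₇)] = 0.571429·(60.285714) = 34.4490.

34.4490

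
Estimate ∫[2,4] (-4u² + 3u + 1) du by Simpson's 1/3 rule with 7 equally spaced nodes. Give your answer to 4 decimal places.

h = (4 − 2)/6 = 0.333333.
Nodes u₀,…,u₆ = 2, 2.333333, 2.666667, 3, 3.333333, 3.666667, 4.
f(u) = -4u² + 3u + 1: f₀=-9, f₁=-13.777778, f₂=-19.444444, f₃=-26, f₄=-33.444444, f₅=-41.777778, f₆=-51.
(h/3)·[f₀ + 4f₁ + 2f₂ + 4f₃ + 2f₄ + 4f₅ + f₆] = 0.111111·(-492) = -54.6667.

-54.6667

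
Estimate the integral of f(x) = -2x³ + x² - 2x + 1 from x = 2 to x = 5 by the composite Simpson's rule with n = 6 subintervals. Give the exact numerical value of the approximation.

h = (5 − 2)/6 = 0.5.
Nodes x₀,…,x₆ = 2, 2.5, 3, 3.5, 4, 4.5, 5.
f(x) = -2x³ + x² - 2x + 1: f₀=-15, f₁=-29, f₂=-50, f₃=-79.5, f₄=-119, f₅=-170, f₆=-234.
(h/3)·[f₀ + 4f₁ + 2f₂ + 4f₃ + 2f₄ + 4f₅ + f₆] = 0.166667·(-1701) = -283.5.

-283.5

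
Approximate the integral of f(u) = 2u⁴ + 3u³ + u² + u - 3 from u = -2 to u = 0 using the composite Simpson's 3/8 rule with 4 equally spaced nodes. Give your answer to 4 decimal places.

h = (0 − (-2))/3 = 0.666667.
Nodes u₀,…,u₃ = -2, -1.333333, -0.666667, 0.
f(u) = 2u⁴ + 3u³ + u² + u - 3: f₀=7, f₁=-3.345679, f₂=-3.716049, f₃=-3.
(3h/8)·[f₀ + 3f₁ + 3f₂ + f₃] = 0.25·(-17.185185) = -4.2963.

-4.2963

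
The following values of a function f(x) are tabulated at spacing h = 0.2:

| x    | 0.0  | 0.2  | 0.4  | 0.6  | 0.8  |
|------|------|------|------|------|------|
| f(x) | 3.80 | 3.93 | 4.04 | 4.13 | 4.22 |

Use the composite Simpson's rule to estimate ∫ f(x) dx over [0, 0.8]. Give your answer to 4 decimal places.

3.2227

h = 0.2, n = 4.
(h/3)·[y₀ + 4y₁ + 2y₂ + 4y₃ + y₄] = 0.066667·(48.34) = 3.2227.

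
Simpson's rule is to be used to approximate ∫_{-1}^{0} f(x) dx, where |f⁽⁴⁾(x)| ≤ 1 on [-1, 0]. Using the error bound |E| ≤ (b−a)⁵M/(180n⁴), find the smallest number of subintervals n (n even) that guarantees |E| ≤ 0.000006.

Need 1/(180n⁴) ≤ 0.000006.
n⁴ ≥ 1/(180·0.000006) = 925.926 ⇒ n ≥ 5.5163, so the smallest even n is 6. (n must be even for Simpson's rule.)

6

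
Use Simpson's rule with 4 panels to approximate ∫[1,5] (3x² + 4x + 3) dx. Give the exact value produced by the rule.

h = (5 − 1)/4 = 1.
Nodes x₀,…,x₄ = 1, 2, 3, 4, 5.
f(x) = 3x² + 4x + 3: f₀=10, f₁=23, f₂=42, f₃=67, f₄=98.
(h/3)·[f₀ + 4f₁ + 2f₂ + 4f₃ + f₄] = 0.333333·(552) = 184.

184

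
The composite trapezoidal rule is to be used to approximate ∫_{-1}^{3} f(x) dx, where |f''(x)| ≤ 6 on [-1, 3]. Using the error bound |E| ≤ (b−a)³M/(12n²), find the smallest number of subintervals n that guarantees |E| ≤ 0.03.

Need 384/(12n²) ≤ 0.03.
n² ≥ 384/(12·0.03) = 1066.67 ⇒ n ≥ 32.6599, so the smallest n is 33.

33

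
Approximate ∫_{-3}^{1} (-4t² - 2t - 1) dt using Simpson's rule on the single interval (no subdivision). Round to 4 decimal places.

S = (b−a)/6 · [f(-3) + 4f(-1) + f(1)] = 0.666667·[(-31) + 4·(-3) + (-7)] = -33.3333.

-33.3333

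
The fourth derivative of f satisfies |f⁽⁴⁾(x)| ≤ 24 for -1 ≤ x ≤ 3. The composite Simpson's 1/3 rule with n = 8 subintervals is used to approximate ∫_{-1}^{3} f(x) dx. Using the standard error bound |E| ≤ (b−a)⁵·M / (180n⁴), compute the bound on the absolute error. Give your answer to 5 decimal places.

0.03333

|E| ≤ (4)⁵·24 / (180·8⁴) = 24576/737280 = 0.03333.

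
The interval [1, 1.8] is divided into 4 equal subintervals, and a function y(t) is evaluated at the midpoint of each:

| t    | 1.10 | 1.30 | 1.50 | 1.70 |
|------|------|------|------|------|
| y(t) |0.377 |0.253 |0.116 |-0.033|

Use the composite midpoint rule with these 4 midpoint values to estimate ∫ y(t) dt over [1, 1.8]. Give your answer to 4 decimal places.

0.1426

h = 0.2, n = 4.
h·[y(m₁) + y(m₂) + y(m₃) + y(m₄)] = 0.2·(0.713) = 0.1426.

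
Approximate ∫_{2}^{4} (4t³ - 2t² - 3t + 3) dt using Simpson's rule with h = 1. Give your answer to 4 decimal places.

h = (4 − 2)/2 = 1.
Nodes t₀,…,t₂ = 2, 3, 4.
f(t) = 4t³ - 2t² - 3t + 3: f₀=21, f₁=84, f₂=215.
(h/3)·[f₀ + 4f₁ + f₂] = 0.333333·(572) = 190.6667.

190.6667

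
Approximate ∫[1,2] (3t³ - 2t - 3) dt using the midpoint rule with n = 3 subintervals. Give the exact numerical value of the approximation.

5.125

h = (2 − 1)/3 = 0.333333.
Midpoints m₁,…,m₃ = 1.166667, 1.5, 1.833333.
f(m₁)=-0.569444, f(m₂)=4.125, f(m₃)=11.819444.
h·[f(m₁) + f(m₂) + f(m₃)] = 0.333333·(15.375) = 5.125.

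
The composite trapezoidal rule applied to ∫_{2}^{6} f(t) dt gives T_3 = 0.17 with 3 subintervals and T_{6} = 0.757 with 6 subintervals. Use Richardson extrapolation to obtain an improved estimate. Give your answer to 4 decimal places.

R = (4·T_{6} − T_3) / 3 = (4·0.757 − 0.17)/3 = (2.858)/3 = 0.9527.

0.9527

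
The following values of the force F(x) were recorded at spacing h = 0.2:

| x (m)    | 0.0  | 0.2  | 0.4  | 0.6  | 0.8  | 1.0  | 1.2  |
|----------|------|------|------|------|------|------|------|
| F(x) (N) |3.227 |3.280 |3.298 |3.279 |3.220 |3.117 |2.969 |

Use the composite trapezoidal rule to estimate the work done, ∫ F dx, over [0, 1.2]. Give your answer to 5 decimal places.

3.85840

h = 0.2, n = 6.
(h/2)·[y₀ + 2y₁ + 2y₂ + 2y₃ + 2y₄ + 2y₅ + y₆] = 0.1·(38.584) = 3.85840.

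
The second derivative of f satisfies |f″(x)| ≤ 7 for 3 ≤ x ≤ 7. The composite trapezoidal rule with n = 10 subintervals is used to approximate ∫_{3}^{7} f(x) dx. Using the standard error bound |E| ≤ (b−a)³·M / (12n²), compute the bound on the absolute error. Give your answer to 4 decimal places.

0.3733

|E| ≤ (4)³·7 / (12·10²) = 448/1200 = 0.3733.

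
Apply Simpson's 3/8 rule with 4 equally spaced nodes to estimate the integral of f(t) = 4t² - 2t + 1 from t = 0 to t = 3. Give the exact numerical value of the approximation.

30

h = (3 − 0)/3 = 1.
Nodes t₀,…,t₃ = 0, 1, 2, 3.
f(t) = 4t² - 2t + 1: f₀=1, f₁=3, f₂=13, f₃=31.
(3h/8)·[f₀ + 3f₁ + 3f₂ + f₃] = 0.375·(80) = 30.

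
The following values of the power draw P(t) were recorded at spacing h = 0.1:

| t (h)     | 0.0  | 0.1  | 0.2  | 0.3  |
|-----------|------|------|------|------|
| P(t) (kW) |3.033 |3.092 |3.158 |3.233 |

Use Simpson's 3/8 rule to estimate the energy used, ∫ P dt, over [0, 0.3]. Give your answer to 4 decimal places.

h = 0.1, n = 3.
(3h/8)·[y₀ + 3y₁ + 3y₂ + y₃] = 0.0375·(25.016) = 0.9381.

0.9381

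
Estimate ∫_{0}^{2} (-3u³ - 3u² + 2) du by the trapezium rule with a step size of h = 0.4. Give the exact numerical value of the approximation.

h = (2 − 0)/5 = 0.4.
Nodes u₀,…,u₅ = 0, 0.4, 0.8, 1.2, 1.6, 2.
f(u) = -3u³ - 3u² + 2: f₀=2, f₁=1.328, f₂=-1.456, f₃=-7.504, f₄=-17.968, f₅=-34.
(h/2)·[f₀ + 2f₁ + 2f₂ + 2f₃ + 2f₄ + f₅] = 0.2·(-83.2) = -16.64.

-16.64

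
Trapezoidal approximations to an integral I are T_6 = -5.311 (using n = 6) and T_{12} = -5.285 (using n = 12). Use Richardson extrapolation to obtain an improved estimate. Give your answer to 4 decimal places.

-5.2763

R = (4·T_{12} − T_6) / 3 = (4·(-5.285) − (-5.311))/3 = (-15.829)/3 = -5.2763.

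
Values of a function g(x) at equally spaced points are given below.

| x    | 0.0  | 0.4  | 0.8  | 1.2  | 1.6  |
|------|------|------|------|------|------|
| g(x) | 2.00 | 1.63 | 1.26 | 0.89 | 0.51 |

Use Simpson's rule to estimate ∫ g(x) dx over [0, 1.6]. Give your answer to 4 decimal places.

2.0147

h = 0.4, n = 4.
(h/3)·[y₀ + 4y₁ + 2y₂ + 4y₃ + y₄] = 0.133333·(15.11) = 2.0147.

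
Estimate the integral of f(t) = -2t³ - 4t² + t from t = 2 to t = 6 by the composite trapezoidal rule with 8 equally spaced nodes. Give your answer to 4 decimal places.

h = (6 − 2)/7 = 0.571429.
Nodes t₀,…,t₇ = 2, 2.571429, 3.142857, 3.714286, 4.285714, 4.857143, 5.428571, 6.
f(t) = -2t³ - 4t² + t: f₀=-30, f₁=-57.883382, f₂=-98.454810, f₃=-153.953353, f₄=-226.618076, f₅=-318.688047, f₆=-432.402332, f₇=-570.
(h/2)·[f₀ + 2f₁ + 2f₂ + 2f₃ + 2f₄ + 2f₅ + 2f₆ + f₇] = 0.285714·(-3176) = -907.4286.

-907.4286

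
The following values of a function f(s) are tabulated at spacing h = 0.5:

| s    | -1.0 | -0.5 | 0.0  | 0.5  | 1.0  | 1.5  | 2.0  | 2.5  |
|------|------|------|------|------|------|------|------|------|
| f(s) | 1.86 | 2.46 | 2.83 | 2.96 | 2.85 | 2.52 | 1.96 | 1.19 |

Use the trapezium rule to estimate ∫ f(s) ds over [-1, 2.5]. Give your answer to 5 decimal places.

8.55250

h = 0.5, n = 7.
(h/2)·[y₀ + 2y₁ + 2y₂ + 2y₃ + 2y₄ + 2y₅ + 2y₆ + y₇] = 0.25·(34.21) = 8.55250.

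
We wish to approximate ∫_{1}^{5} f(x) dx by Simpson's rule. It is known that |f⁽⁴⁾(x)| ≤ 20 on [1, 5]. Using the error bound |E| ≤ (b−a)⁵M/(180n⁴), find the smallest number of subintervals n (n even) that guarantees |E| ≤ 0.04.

Need 20480/(180n⁴) ≤ 0.04.
n⁴ ≥ 20480/(180·0.04) = 2844.44 ⇒ n ≥ 7.3030, so the smallest even n is 8. (n must be even for Simpson's rule.)

8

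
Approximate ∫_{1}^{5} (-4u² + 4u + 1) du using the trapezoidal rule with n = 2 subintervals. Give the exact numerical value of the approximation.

h = (5 − 1)/2 = 2.
Nodes u₀,…,u₂ = 1, 3, 5.
f(u) = -4u² + 4u + 1: f₀=1, f₁=-23, f₂=-79.
(h/2)·[f₀ + 2f₁ + f₂] = 1·(-124) = -124.

-124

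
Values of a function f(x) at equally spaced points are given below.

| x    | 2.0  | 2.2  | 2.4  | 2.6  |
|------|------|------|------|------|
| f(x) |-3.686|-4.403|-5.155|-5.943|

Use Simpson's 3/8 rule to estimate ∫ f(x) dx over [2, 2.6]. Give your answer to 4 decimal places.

-2.8727

h = 0.2, n = 3.
(3h/8)·[y₀ + 3y₁ + 3y₂ + y₃] = 0.075·(-38.303) = -2.8727.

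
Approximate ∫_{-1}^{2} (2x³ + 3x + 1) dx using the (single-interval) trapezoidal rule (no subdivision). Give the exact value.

28.5

T = (b−a)/2 · [f(-1) + f(2)] = 1.5·[(-4) + 23] = 28.5.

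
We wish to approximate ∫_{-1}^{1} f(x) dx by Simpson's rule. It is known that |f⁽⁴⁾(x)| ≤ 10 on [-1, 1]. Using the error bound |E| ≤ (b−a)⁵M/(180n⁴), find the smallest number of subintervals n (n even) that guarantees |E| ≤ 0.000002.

32

Need 320/(180n⁴) ≤ 0.000002.
n⁴ ≥ 320/(180·0.000002) = 888889 ⇒ n ≥ 30.7052, so the smallest even n is 32. (n must be even for Simpson's rule.)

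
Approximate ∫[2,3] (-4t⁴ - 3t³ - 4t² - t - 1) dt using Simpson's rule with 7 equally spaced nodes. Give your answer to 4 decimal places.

h = (3 − 2)/6 = 0.166667.
Nodes t₀,…,t₆ = 2, 2.166667, 2.333333, 2.5, 2.666667, 2.833333, 3.
f(t) = -4t⁴ - 3t³ - 4t² - t - 1: f₀=-107, f₁=-140.609568, f₂=-181.790123, f₃=-231.625, f₄=-291.271605, f₅=-361.961420, f₆=-445.
(h/3)·[f₀ + 4f₁ + 2f₂ + 4f₃ + 2f₄ + 4f₅ + f₆] = 0.055556·(-4434.907407) = -246.3837.

-246.3837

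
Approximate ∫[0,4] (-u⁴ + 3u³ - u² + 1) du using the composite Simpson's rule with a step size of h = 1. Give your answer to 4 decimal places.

h = (4 − 0)/4 = 1.
Nodes u₀,…,u₄ = 0, 1, 2, 3, 4.
f(u) = -u⁴ + 3u³ - u² + 1: f₀=1, f₁=2, f₂=5, f₃=-8, f₄=-79.
(h/3)·[f₀ + 4f₁ + 2f₂ + 4f₃ + f₄] = 0.333333·(-92) = -30.6667.

-30.6667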